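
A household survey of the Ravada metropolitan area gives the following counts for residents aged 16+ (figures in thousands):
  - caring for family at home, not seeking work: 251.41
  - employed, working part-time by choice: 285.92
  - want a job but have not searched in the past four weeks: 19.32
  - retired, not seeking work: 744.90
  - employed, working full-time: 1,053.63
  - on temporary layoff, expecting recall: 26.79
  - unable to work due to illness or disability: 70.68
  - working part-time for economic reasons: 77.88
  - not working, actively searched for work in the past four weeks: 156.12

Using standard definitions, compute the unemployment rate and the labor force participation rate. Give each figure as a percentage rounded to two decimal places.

Employed = 285.92 + 1,053.63 + 77.88 = 1,417.43 thousand (anyone who worked, including part-time for economic reasons, counts as employed).
Unemployed = 26.79 + 156.12 = 182.91 thousand (jobless and actively searching, or on temporary layoff).
Labor force = 1,417.43 + 182.91 = 1,600.34 thousand.
Not in labor force = 251.41 + 19.32 + 744.90 + 70.68 = 1,086.31 thousand (those not working and not actively searching are outside the labor force — including those who want a job but have given up searching).
Civilian working-age population = 1,600.34 + 1,086.31 = 2,686.65 thousand.
Unemployment rate = 182.91 / 1,600.34 = 11.43%.
Labor force participation rate = 1,600.34 / 2,686.65 = 59.57%.

Unemployment rate ≈ 11.43%; labor force participation rate ≈ 59.57%.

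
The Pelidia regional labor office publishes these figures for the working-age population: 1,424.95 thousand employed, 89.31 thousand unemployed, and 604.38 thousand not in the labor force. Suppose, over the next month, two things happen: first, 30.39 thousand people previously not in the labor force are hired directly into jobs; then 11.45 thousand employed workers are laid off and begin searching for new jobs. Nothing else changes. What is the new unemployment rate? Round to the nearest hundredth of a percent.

New unemployment rate ≈ 6.52%.

Initially, labor force = 1,424.95 + 89.31 = 1,514.26 thousand, so u = 89.31/1,514.26 = 5.90%.
After the first change, employed and labor force both rise by 30.39; unemployed unchanged → E = 1,455.34, U = 89.31, labor force = 1,544.65 thousand.
After the second change, employed falls and unemployed rises by 11.45; labor force unchanged → E = 1,443.89, U = 100.76, labor force = 1,544.65 thousand.
New unemployment rate = 100.76 / 1,544.65 = 6.52%.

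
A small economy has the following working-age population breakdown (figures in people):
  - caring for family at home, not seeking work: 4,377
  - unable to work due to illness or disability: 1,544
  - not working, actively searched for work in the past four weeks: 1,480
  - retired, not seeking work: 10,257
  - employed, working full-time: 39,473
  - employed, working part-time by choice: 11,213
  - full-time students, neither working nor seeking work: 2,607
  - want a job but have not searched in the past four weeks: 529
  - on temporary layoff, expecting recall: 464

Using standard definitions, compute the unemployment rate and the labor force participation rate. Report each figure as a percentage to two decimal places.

Unemployment rate ≈ 3.69%; labor force participation rate ≈ 73.15%.

Employed = 39,473 + 11,213 = 50,686.
Unemployed = 1,480 + 464 = 1,944 (jobless and actively searching, or on temporary layoff).
Labor force = 50,686 + 1,944 = 52,630.
Not in labor force = 4,377 + 1,544 + 10,257 + 2,607 + 529 = 19,314 (those not working and not actively searching are outside the labor force — including those who want a job but have given up searching).
Civilian working-age population = 52,630 + 19,314 = 71,944.
Unemployment rate = 1,944 / 52,630 = 3.69%.
Labor force participation rate = 52,630 / 71,944 = 73.15%.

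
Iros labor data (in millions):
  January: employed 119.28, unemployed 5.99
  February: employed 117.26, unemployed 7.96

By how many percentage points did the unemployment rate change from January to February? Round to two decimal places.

The unemployment rate changed by +1.58 percentage points.

January: labor force = 119.28 + 5.99 = 125.27; u = 5.99/125.27 = 4.78%.
February: labor force = 117.26 + 7.96 = 125.22; u = 7.96/125.22 = 6.36%.
Change = 6.36% − 4.78% = +1.58 pp.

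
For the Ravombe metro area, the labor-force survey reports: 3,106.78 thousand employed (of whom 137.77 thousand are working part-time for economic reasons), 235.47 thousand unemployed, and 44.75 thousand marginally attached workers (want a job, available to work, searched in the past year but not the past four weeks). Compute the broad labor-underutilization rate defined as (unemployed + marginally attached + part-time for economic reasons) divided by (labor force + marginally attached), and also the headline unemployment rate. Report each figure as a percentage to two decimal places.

Labor force = 3,106.78 + 235.47 = 3,342.25 thousand.
Numerator = 235.47 + 44.75 + 137.77 = 417.99 thousand.
Denominator = 3,342.25 + 44.75 = 3,387.00 thousand.
Broad rate = 417.99 / 3,387.00 = 12.34%.
Headline unemployment rate = 235.47 / 3,342.25 = 7.05%.

Broad underutilization rate ≈ 12.34%; headline unemployment rate ≈ 7.05%.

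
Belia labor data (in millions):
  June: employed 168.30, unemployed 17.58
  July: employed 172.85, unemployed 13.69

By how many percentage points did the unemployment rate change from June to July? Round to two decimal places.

June: labor force = 168.30 + 17.58 = 185.88; u = 17.58/185.88 = 9.46%.
July: labor force = 172.85 + 13.69 = 186.54; u = 13.69/186.54 = 7.34%.
Change = 7.34% − 9.46% = −2.12 pp.

The unemployment rate changed by −2.12 percentage points.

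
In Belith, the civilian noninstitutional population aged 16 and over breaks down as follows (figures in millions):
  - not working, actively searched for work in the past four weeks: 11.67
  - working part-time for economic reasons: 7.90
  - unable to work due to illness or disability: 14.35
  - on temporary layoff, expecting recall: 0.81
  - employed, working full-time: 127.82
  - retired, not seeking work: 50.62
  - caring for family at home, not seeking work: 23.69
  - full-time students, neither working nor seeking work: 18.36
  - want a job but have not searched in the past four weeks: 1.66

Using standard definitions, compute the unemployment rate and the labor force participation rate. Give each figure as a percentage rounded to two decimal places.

Employed = 7.90 + 127.82 = 135.72 million (anyone who worked, including part-time for economic reasons, counts as employed).
Unemployed = 11.67 + 0.81 = 12.48 million (jobless and actively searching, or on temporary layoff).
Labor force = 135.72 + 12.48 = 148.20 million.
Not in labor force = 14.35 + 50.62 + 23.69 + 18.36 + 1.66 = 108.68 million (those not working and not actively searching are outside the labor force — including those who want a job but have given up searching).
Civilian working-age population = 148.20 + 108.68 = 256.88 million.
Unemployment rate = 12.48 / 148.20 = 8.42%.
Labor force participation rate = 148.20 / 256.88 = 57.69%.

Unemployment rate ≈ 8.42%; labor force participation rate ≈ 57.69%.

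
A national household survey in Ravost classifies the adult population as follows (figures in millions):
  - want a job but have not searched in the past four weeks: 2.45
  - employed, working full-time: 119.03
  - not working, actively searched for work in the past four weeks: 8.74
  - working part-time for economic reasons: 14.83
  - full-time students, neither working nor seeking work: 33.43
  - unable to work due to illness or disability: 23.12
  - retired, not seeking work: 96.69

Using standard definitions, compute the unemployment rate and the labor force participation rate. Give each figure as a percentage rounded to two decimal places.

Unemployment rate ≈ 6.13%; labor force participation rate ≈ 47.81%.

Employed = 119.03 + 14.83 = 133.86 million (anyone who worked, including part-time for economic reasons, counts as employed).
Unemployed = 8.74 million.
Labor force = 133.86 + 8.74 = 142.60 million.
Not in labor force = 2.45 + 33.43 + 23.12 + 96.69 = 155.69 million (those not working and not actively searching are outside the labor force — including those who want a job but have given up searching).
Civilian working-age population = 142.60 + 155.69 = 298.29 million.
Unemployment rate = 8.74 / 142.60 = 6.13%.
Labor force participation rate = 142.60 / 298.29 = 47.81%.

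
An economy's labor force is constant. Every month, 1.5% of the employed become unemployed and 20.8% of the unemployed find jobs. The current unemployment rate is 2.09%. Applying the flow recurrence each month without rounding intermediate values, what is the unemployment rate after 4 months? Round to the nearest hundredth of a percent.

With a fixed labor force, u_{t+1} = u_t + s·(1−u_t) − f·u_t = u_t·(1−s−f) + s.
Here 1−s−f = 0.777 and s = 0.015.
u_1 = 0.020900 × 0.777 + 0.015 = 0.031239.
u_2 = 0.031239 × 0.777 + 0.015 = 0.039273.
u_3 = 0.039273 × 0.777 + 0.015 = 0.045515.
u_4 = 0.045515 × 0.777 + 0.015 = 0.050365.

Unemployment rate after four months ≈ 5.04%.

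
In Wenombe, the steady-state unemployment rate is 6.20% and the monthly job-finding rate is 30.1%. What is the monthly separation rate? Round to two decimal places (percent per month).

Separation rate ≈ 1.99% per month.

From u* = s/(s+f): s = u·f/(1−u).
s = 0.0620 × 30.1 / (1 − 0.0620) = 1.8662 / 0.9380 ≈ 1.99% per month.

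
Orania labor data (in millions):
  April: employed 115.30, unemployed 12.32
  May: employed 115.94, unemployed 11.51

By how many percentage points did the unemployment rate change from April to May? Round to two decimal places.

The unemployment rate changed by −0.62 percentage points.

April: labor force = 115.30 + 12.32 = 127.62; u = 12.32/127.62 = 9.65%.
May: labor force = 115.94 + 11.51 = 127.45; u = 11.51/127.45 = 9.03%.
Change = 9.03% − 9.65% = −0.62 pp.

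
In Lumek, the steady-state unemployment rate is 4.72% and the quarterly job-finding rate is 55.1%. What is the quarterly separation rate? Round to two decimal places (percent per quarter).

Separation rate ≈ 2.73% per quarter.

From u* = s/(s+f): s = u·f/(1−u).
s = 0.0472 × 55.1 / (1 − 0.0472) = 2.6007 / 0.9528 ≈ 2.73% per quarter.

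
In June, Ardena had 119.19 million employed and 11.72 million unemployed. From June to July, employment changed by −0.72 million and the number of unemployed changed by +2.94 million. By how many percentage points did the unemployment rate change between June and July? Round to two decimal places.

June: labor force = 119.19 + 11.72 = 130.91; u = 11.72/130.91 = 8.95%.
July: labor force = 118.47 + 14.66 = 133.13; u = 14.66/133.13 = 11.01%.
Change = 11.01% − 8.95% = +2.06 pp.

The unemployment rate changed by +2.06 percentage points.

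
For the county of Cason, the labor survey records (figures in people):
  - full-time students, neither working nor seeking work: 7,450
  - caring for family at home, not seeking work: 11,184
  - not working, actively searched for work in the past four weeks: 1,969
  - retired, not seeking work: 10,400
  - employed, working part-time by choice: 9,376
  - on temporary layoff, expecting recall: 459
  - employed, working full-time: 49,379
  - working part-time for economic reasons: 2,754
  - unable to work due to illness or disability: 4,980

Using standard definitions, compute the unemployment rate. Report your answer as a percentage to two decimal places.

Unemployment rate ≈ 3.80%.

Employed = 9,376 + 49,379 + 2,754 = 61,509 (anyone who worked, including part-time for economic reasons, counts as employed).
Unemployed = 1,969 + 459 = 2,428 (jobless and actively searching, or on temporary layoff).
Labor force = 61,509 + 2,428 = 63,937.
Unemployment rate = 2,428 / 63,937 = 3.80%.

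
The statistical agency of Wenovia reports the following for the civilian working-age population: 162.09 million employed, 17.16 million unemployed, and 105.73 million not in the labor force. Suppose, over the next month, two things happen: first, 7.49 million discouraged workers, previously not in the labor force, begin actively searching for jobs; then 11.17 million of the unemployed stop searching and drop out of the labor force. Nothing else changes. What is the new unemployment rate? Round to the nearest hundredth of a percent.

Initially, labor force = 162.09 + 17.16 = 179.25 million, so u = 17.16/179.25 = 9.57%.
After the first change, unemployed and labor force both rise by 7.49 → E = 162.09, U = 24.65, labor force = 186.74 million.
After the second change, unemployed and labor force both fall by 11.17 → E = 162.09, U = 13.48, labor force = 175.57 million.
New unemployment rate = 13.48 / 175.57 = 7.68%.

New unemployment rate ≈ 7.68%.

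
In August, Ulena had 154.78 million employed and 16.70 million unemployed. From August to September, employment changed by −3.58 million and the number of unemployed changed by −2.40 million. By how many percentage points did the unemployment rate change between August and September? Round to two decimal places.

The unemployment rate changed by −1.10 percentage points.

August: labor force = 154.78 + 16.70 = 171.48; u = 16.70/171.48 = 9.74%.
September: labor force = 151.20 + 14.30 = 165.50; u = 14.30/165.50 = 8.64%.
Change = 8.64% − 9.74% = −1.10 pp.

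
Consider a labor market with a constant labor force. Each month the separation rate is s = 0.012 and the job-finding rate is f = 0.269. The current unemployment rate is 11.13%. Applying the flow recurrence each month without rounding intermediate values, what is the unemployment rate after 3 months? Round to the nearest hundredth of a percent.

With a fixed labor force, u_{t+1} = u_t + s·(1−u_t) − f·u_t = u_t·(1−s−f) + s.
Here 1−s−f = 0.719 and s = 0.012.
u_1 = 0.111300 × 0.719 + 0.012 = 0.092025.
u_2 = 0.092025 × 0.719 + 0.012 = 0.078166.
u_3 = 0.078166 × 0.719 + 0.012 = 0.068201.

Unemployment rate after three months ≈ 6.82%.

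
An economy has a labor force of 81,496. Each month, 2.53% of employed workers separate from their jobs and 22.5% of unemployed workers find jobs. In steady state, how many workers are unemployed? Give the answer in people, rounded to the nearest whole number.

About 8,238 are unemployed in steady state.

Steady-state unemployment rate u* = s/(s+f) = 2.53/(2.53+22.5) = 0.101079.
Unemployed = u* × labor force = 0.101079 × 81,496 ≈ 8,238.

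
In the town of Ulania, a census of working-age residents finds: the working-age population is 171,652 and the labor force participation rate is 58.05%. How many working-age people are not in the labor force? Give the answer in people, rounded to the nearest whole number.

About 72,008 are not in the labor force.

Share not in the labor force = 1 − 0.5805 = 0.4195.
Not in labor force = 0.4195 × 171,652 ≈ 72,008.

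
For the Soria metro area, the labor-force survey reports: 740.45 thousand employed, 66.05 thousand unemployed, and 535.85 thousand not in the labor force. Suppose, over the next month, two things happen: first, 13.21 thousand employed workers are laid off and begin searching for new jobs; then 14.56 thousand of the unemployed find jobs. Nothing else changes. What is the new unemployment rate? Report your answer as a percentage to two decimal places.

Initially, labor force = 740.45 + 66.05 = 806.50 thousand, so u = 66.05/806.50 = 8.19%.
After the first change, employed falls and unemployed rises by 13.21; labor force unchanged → E = 727.24, U = 79.26, labor force = 806.50 thousand.
After the second change, unemployed falls and employed rises by 14.56; labor force unchanged → E = 741.80, U = 64.70, labor force = 806.50 thousand.
New unemployment rate = 64.70 / 806.50 = 8.02%.

New unemployment rate ≈ 8.02%.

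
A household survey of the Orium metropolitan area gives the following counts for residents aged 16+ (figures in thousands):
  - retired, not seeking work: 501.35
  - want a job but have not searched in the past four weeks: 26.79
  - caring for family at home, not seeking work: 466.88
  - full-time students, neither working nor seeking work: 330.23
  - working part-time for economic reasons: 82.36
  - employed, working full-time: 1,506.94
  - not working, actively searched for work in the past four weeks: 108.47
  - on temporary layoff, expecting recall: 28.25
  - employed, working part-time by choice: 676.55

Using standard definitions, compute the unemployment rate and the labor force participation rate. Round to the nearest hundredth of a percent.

Unemployment rate ≈ 5.69%; labor force participation rate ≈ 64.45%.

Employed = 82.36 + 1,506.94 + 676.55 = 2,265.85 thousand (anyone who worked, including part-time for economic reasons, counts as employed).
Unemployed = 108.47 + 28.25 = 136.72 thousand (jobless and actively searching, or on temporary layoff).
Labor force = 2,265.85 + 136.72 = 2,402.57 thousand.
Not in labor force = 501.35 + 26.79 + 466.88 + 330.23 = 1,325.25 thousand (those not working and not actively searching are outside the labor force — including those who want a job but have given up searching).
Civilian working-age population = 2,402.57 + 1,325.25 = 3,727.82 thousand.
Unemployment rate = 136.72 / 2,402.57 = 5.69%.
Labor force participation rate = 2,402.57 / 3,727.82 = 64.45%.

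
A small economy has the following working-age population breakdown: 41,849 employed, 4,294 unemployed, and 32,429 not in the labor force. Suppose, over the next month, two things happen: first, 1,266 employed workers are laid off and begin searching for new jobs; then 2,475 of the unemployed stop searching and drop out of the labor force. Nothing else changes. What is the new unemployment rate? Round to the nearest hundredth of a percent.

New unemployment rate ≈ 7.06%.

Initially, labor force = 41,849 + 4,294 = 46,143, so u = 4,294/46,143 = 9.31%.
After the first change, employed falls and unemployed rises by 1,266; labor force unchanged → E = 40,583, U = 5,560, labor force = 46,143.
After the second change, unemployed and labor force both fall by 2,475 → E = 40,583, U = 3,085, labor force = 43,668.
New unemployment rate = 3,085 / 43,668 = 7.06%.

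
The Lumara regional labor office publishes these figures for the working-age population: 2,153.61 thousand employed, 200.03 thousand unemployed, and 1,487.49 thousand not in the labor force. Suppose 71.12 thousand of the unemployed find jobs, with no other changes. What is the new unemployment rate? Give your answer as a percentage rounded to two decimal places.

New unemployment rate ≈ 5.48%.

Initially, labor force = 2,153.61 + 200.03 = 2,353.64 thousand, so u = 200.03/2,353.64 = 8.50%.
After the change, unemployed falls and employed rises by 71.12; labor force unchanged → E = 2,224.73, U = 128.91, labor force = 2,353.64 thousand.
New unemployment rate = 128.91 / 2,353.64 = 5.48%.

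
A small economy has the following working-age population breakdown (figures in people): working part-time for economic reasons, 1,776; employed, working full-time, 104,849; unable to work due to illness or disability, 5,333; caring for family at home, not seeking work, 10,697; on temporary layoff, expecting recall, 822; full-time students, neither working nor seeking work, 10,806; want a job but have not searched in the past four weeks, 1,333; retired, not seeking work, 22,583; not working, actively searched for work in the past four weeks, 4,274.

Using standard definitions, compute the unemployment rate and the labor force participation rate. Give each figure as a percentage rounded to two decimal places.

Unemployment rate ≈ 4.56%; labor force participation rate ≈ 68.76%.

Employed = 1,776 + 104,849 = 106,625 (anyone who worked, including part-time for economic reasons, counts as employed).
Unemployed = 822 + 4,274 = 5,096 (jobless and actively searching, or on temporary layoff).
Labor force = 106,625 + 5,096 = 111,721.
Not in labor force = 5,333 + 10,697 + 10,806 + 1,333 + 22,583 = 50,752 (those not working and not actively searching are outside the labor force — including those who want a job but have given up searching).
Civilian working-age population = 111,721 + 50,752 = 162,473.
Unemployment rate = 5,096 / 111,721 = 4.56%.
Labor force participation rate = 111,721 / 162,473 = 68.76%.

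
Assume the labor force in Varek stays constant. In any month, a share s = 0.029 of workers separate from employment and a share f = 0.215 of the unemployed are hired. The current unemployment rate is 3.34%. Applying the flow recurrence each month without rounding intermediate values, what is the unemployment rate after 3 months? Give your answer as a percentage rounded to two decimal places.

With a fixed labor force, u_{t+1} = u_t + s·(1−u_t) − f·u_t = u_t·(1−s−f) + s.
Here 1−s−f = 0.756 and s = 0.029.
u_1 = 0.033400 × 0.756 + 0.029 = 0.054250.
u_2 = 0.054250 × 0.756 + 0.029 = 0.070013.
u_3 = 0.070013 × 0.756 + 0.029 = 0.081930.

Unemployment rate after three months ≈ 8.19%.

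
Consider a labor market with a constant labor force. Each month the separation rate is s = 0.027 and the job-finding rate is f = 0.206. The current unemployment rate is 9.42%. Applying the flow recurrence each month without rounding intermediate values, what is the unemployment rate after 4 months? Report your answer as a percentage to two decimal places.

With a fixed labor force, u_{t+1} = u_t + s·(1−u_t) − f·u_t = u_t·(1−s−f) + s.
Here 1−s−f = 0.767 and s = 0.027.
u_1 = 0.094200 × 0.767 + 0.027 = 0.099251.
u_2 = 0.099251 × 0.767 + 0.027 = 0.103126.
u_3 = 0.103126 × 0.767 + 0.027 = 0.106098.
u_4 = 0.106098 × 0.767 + 0.027 = 0.108377.

Unemployment rate after four months ≈ 10.84%.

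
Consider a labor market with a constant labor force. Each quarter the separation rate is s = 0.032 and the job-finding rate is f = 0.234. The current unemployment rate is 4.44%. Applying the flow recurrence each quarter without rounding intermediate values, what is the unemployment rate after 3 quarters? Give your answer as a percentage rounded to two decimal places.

Unemployment rate after three quarters ≈ 9.03%.

With a fixed labor force, u_{t+1} = u_t + s·(1−u_t) − f·u_t = u_t·(1−s−f) + s.
Here 1−s−f = 0.734 and s = 0.032.
u_1 = 0.044400 × 0.734 + 0.032 = 0.064590.
u_2 = 0.064590 × 0.734 + 0.032 = 0.079409.
u_3 = 0.079409 × 0.734 + 0.032 = 0.090286.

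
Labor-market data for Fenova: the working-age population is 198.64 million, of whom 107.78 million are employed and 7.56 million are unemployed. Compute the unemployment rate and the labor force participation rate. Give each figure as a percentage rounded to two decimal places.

Labor force = employed + unemployed = 107.78 + 7.56 = 115.34 million.
Unemployment rate = 7.56 / 115.34 = 6.55%.
Labor force participation rate = 115.34 / 198.64 = 58.06%.

Unemployment rate ≈ 6.55%; labor force participation rate ≈ 58.06%.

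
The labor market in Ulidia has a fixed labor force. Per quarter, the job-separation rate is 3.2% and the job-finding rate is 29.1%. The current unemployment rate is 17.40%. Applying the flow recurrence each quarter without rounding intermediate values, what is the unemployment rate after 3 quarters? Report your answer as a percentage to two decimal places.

Unemployment rate after three quarters ≈ 12.23%.

With a fixed labor force, u_{t+1} = u_t + s·(1−u_t) − f·u_t = u_t·(1−s−f) + s.
Here 1−s−f = 0.677 and s = 0.032.
u_1 = 0.174000 × 0.677 + 0.032 = 0.149798.
u_2 = 0.149798 × 0.677 + 0.032 = 0.133413.
u_3 = 0.133413 × 0.677 + 0.032 = 0.122321.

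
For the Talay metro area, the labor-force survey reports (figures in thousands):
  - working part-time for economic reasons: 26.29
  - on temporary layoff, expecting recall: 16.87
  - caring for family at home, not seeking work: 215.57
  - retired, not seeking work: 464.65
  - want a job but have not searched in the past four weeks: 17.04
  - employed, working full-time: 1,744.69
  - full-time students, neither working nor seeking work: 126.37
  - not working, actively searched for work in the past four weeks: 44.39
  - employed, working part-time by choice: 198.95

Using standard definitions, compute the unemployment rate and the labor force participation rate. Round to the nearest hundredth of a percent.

Employed = 26.29 + 1,744.69 + 198.95 = 1,969.93 thousand (anyone who worked, including part-time for economic reasons, counts as employed).
Unemployed = 16.87 + 44.39 = 61.26 thousand (jobless and actively searching, or on temporary layoff).
Labor force = 1,969.93 + 61.26 = 2,031.19 thousand.
Not in labor force = 215.57 + 464.65 + 17.04 + 126.37 = 823.63 thousand (those not working and not actively searching are outside the labor force — including those who want a job but have given up searching).
Civilian working-age population = 2,031.19 + 823.63 = 2,854.82 thousand.
Unemployment rate = 61.26 / 2,031.19 = 3.02%.
Labor force participation rate = 2,031.19 / 2,854.82 = 71.15%.

Unemployment rate ≈ 3.02%; labor force participation rate ≈ 71.15%.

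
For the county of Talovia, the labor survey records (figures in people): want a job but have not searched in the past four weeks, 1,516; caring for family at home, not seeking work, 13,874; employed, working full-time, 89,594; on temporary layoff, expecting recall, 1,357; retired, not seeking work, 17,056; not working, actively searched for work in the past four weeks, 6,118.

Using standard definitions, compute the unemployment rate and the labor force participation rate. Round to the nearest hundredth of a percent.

Unemployment rate ≈ 7.70%; labor force participation rate ≈ 74.95%.

Employed = 89,594.
Unemployed = 1,357 + 6,118 = 7,475 (jobless and actively searching, or on temporary layoff).
Labor force = 89,594 + 7,475 = 97,069.
Not in labor force = 1,516 + 13,874 + 17,056 = 32,446 (those not working and not actively searching are outside the labor force — including those who want a job but have given up searching).
Civilian working-age population = 97,069 + 32,446 = 129,515.
Unemployment rate = 7,475 / 97,069 = 7.70%.
Labor force participation rate = 97,069 / 129,515 = 74.95%.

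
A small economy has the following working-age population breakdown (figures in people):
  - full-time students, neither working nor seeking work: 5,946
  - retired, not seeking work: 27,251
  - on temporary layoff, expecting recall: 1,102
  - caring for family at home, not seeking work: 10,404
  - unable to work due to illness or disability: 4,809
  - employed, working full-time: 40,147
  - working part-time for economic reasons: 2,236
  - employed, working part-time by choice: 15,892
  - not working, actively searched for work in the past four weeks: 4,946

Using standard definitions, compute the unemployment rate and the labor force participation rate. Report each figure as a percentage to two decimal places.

Unemployment rate ≈ 9.40%; labor force participation rate ≈ 57.06%.

Employed = 40,147 + 2,236 + 15,892 = 58,275 (anyone who worked, including part-time for economic reasons, counts as employed).
Unemployed = 1,102 + 4,946 = 6,048 (jobless and actively searching, or on temporary layoff).
Labor force = 58,275 + 6,048 = 64,323.
Not in labor force = 5,946 + 27,251 + 10,404 + 4,809 = 48,410 (those not working and not actively searching are outside the labor force).
Civilian working-age population = 64,323 + 48,410 = 112,733.
Unemployment rate = 6,048 / 64,323 = 9.40%.
Labor force participation rate = 64,323 / 112,733 = 57.06%.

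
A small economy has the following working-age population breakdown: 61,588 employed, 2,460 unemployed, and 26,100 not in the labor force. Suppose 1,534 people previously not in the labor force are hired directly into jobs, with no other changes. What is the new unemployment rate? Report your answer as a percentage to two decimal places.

New unemployment rate ≈ 3.75%.

Initially, labor force = 61,588 + 2,460 = 64,048, so u = 2,460/64,048 = 3.84%.
After the change, employed and labor force both rise by 1,534; unemployed unchanged → E = 63,122, U = 2,460, labor force = 65,582.
New unemployment rate = 2,460 / 65,582 = 3.75%.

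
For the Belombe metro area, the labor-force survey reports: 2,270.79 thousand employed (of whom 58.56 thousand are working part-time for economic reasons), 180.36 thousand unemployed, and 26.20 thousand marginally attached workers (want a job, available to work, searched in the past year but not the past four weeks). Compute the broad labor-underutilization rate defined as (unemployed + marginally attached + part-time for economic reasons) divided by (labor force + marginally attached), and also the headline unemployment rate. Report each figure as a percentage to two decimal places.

Labor force = 2,270.79 + 180.36 = 2,451.15 thousand.
Numerator = 180.36 + 26.20 + 58.56 = 265.12 thousand.
Denominator = 2,451.15 + 26.20 = 2,477.35 thousand.
Broad rate = 265.12 / 2,477.35 = 10.70%.
Headline unemployment rate = 180.36 / 2,451.15 = 7.36%.

Broad underutilization rate ≈ 10.70%; headline unemployment rate ≈ 7.36%.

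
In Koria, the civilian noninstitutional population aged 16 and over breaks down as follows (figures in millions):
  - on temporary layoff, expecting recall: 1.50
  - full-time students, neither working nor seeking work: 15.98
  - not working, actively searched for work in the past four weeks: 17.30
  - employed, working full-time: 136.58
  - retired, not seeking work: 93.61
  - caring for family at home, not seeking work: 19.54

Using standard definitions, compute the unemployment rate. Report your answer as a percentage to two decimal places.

Unemployment rate ≈ 12.10%.

Employed = 136.58 million.
Unemployed = 1.50 + 17.30 = 18.80 million (jobless and actively searching, or on temporary layoff).
Labor force = 136.58 + 18.80 = 155.38 million.
Unemployment rate = 18.80 / 155.38 = 12.10%.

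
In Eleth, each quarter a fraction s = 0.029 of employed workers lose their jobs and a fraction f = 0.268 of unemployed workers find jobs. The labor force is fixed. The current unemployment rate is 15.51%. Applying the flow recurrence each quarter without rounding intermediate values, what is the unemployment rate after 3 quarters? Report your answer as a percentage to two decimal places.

With a fixed labor force, u_{t+1} = u_t + s·(1−u_t) − f·u_t = u_t·(1−s−f) + s.
Here 1−s−f = 0.703 and s = 0.029.
u_1 = 0.155100 × 0.703 + 0.029 = 0.138035.
u_2 = 0.138035 × 0.703 + 0.029 = 0.126039.
u_3 = 0.126039 × 0.703 + 0.029 = 0.117605.

Unemployment rate after three quarters ≈ 11.76%.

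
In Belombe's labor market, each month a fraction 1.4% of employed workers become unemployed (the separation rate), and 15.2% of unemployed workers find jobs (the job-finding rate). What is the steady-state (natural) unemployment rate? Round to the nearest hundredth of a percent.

At steady state the flows balance: s·E = f·U, so U/(E+U) = s/(s+f).
u* = 1.4 / (1.4 + 15.2) = 1.4 / 16.60 = 8.43%.

Steady-state unemployment rate ≈ 8.43%.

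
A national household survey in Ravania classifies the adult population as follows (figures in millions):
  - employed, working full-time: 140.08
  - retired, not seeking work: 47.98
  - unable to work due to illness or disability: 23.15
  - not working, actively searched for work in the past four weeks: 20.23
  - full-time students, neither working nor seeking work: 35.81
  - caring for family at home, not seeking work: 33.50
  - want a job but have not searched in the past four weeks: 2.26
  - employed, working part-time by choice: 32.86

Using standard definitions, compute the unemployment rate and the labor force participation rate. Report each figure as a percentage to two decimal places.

Employed = 140.08 + 32.86 = 172.94 million.
Unemployed = 20.23 million.
Labor force = 172.94 + 20.23 = 193.17 million.
Not in labor force = 47.98 + 23.15 + 35.81 + 33.50 + 2.26 = 142.70 million (those not working and not actively searching are outside the labor force — including those who want a job but have given up searching).
Civilian working-age population = 193.17 + 142.70 = 335.87 million.
Unemployment rate = 20.23 / 193.17 = 10.47%.
Labor force participation rate = 193.17 / 335.87 = 57.51%.

Unemployment rate ≈ 10.47%; labor force participation rate ≈ 57.51%.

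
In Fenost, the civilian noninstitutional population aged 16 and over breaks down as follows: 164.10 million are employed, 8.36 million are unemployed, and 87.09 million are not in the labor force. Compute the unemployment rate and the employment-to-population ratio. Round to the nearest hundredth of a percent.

Unemployment rate ≈ 4.85%; employment-population ratio ≈ 63.22%.

Labor force = employed + unemployed = 164.10 + 8.36 = 172.46 million.
Working-age population = 172.46 + 87.09 = 259.55 million.
Unemployment rate = 8.36 / 172.46 = 4.85%.
Employment-population ratio = 164.10 / 259.55 = 63.22%.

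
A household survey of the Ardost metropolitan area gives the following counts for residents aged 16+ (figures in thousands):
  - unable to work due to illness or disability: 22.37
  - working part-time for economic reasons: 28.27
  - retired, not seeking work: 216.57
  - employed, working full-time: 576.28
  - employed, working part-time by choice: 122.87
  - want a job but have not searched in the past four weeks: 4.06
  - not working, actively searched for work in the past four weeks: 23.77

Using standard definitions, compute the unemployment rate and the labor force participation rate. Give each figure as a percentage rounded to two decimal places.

Unemployment rate ≈ 3.16%; labor force participation rate ≈ 75.56%.

Employed = 28.27 + 576.28 + 122.87 = 727.42 thousand (anyone who worked, including part-time for economic reasons, counts as employed).
Unemployed = 23.77 thousand.
Labor force = 727.42 + 23.77 = 751.19 thousand.
Not in labor force = 22.37 + 216.57 + 4.06 = 243.00 thousand (those not working and not actively searching are outside the labor force — including those who want a job but have given up searching).
Civilian working-age population = 751.19 + 243.00 = 994.19 thousand.
Unemployment rate = 23.77 / 751.19 = 3.16%.
Labor force participation rate = 751.19 / 994.19 = 75.56%.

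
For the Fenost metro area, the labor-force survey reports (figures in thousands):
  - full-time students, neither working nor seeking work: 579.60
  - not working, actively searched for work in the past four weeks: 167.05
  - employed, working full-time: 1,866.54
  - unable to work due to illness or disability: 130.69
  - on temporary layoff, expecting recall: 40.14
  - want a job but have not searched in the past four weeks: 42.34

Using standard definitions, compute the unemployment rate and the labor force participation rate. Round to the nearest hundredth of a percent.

Employed = 1,866.54 thousand.
Unemployed = 167.05 + 40.14 = 207.19 thousand (jobless and actively searching, or on temporary layoff).
Labor force = 1,866.54 + 207.19 = 2,073.73 thousand.
Not in labor force = 579.60 + 130.69 + 42.34 = 752.63 thousand (those not working and not actively searching are outside the labor force — including those who want a job but have given up searching).
Civilian working-age population = 2,073.73 + 752.63 = 2,826.36 thousand.
Unemployment rate = 207.19 / 2,073.73 = 9.99%.
Labor force participation rate = 2,073.73 / 2,826.36 = 73.37%.

Unemployment rate ≈ 9.99%; labor force participation rate ≈ 73.37%.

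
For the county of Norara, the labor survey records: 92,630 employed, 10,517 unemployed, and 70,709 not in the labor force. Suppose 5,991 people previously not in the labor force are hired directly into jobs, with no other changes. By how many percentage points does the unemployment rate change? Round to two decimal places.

The unemployment rate changes by −0.56 percentage points.

Initially, labor force = 92,630 + 10,517 = 103,147, so u = 10,517/103,147 = 10.20%.
After the change, employed and labor force both rise by 5,991; unemployed unchanged → E = 98,621, U = 10,517, labor force = 109,138.
New unemployment rate = 10,517 / 109,138 = 9.64%.
Change = 9.64% − 10.20% = −0.56 percentage points.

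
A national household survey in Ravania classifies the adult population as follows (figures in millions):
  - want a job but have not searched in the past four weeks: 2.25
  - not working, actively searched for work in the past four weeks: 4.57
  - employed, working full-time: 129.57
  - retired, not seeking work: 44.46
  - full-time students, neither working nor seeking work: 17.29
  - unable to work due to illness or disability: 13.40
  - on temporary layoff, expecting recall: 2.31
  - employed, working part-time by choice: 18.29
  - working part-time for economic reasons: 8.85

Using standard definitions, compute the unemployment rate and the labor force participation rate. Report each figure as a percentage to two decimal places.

Unemployment rate ≈ 4.21%; labor force participation rate ≈ 67.88%.

Employed = 129.57 + 18.29 + 8.85 = 156.71 million (anyone who worked, including part-time for economic reasons, counts as employed).
Unemployed = 4.57 + 2.31 = 6.88 million (jobless and actively searching, or on temporary layoff).
Labor force = 156.71 + 6.88 = 163.59 million.
Not in labor force = 2.25 + 44.46 + 17.29 + 13.40 = 77.40 million (those not working and not actively searching are outside the labor force — including those who want a job but have given up searching).
Civilian working-age population = 163.59 + 77.40 = 240.99 million.
Unemployment rate = 6.88 / 163.59 = 4.21%.
Labor force participation rate = 163.59 / 240.99 = 67.88%.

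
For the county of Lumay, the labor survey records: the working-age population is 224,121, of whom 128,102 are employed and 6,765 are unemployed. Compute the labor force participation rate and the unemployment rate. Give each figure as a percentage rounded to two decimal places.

Labor force = employed + unemployed = 128,102 + 6,765 = 134,867.
Unemployment rate = 6,765 / 134,867 = 5.02%.
Labor force participation rate = 134,867 / 224,121 = 60.18%.

Labor force participation rate ≈ 60.18%; unemployment rate ≈ 5.02%.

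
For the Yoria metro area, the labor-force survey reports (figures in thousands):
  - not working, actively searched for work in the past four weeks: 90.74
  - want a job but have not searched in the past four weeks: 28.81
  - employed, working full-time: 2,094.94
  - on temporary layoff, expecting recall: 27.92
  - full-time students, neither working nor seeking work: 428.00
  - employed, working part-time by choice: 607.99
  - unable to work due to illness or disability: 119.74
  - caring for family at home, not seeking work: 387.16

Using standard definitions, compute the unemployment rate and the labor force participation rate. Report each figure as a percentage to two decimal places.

Unemployment rate ≈ 4.21%; labor force participation rate ≈ 74.54%.

Employed = 2,094.94 + 607.99 = 2,702.93 thousand.
Unemployed = 90.74 + 27.92 = 118.66 thousand (jobless and actively searching, or on temporary layoff).
Labor force = 2,702.93 + 118.66 = 2,821.59 thousand.
Not in labor force = 28.81 + 428.00 + 119.74 + 387.16 = 963.71 thousand (those not working and not actively searching are outside the labor force — including those who want a job but have given up searching).
Civilian working-age population = 2,821.59 + 963.71 = 3,785.30 thousand.
Unemployment rate = 118.66 / 2,821.59 = 4.21%.
Labor force participation rate = 2,821.59 / 3,785.30 = 74.54%.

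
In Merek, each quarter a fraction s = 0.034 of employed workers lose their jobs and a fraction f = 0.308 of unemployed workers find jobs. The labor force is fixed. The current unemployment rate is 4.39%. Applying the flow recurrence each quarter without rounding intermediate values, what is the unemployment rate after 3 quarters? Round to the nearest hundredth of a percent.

With a fixed labor force, u_{t+1} = u_t + s·(1−u_t) − f·u_t = u_t·(1−s−f) + s.
Here 1−s−f = 0.658 and s = 0.034.
u_1 = 0.043900 × 0.658 + 0.034 = 0.062886.
u_2 = 0.062886 × 0.658 + 0.034 = 0.075379.
u_3 = 0.075379 × 0.658 + 0.034 = 0.083599.

Unemployment rate after three quarters ≈ 8.36%.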